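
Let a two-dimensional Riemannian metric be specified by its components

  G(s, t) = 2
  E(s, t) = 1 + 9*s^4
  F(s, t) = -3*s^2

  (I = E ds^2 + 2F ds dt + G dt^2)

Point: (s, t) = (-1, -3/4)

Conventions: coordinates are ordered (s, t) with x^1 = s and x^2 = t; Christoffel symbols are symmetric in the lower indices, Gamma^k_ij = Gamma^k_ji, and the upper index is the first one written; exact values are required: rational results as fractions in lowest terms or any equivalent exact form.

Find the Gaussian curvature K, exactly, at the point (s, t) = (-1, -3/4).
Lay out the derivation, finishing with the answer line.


E = 10, F = -3, G = 2, EG - F^2 = 11 at the point
E_s = -36, E_t = 0, F_s = 6, F_t = 0, G_s = 0, G_t = 0
E_tt = 0, F_st = 0, G_ss = 0
By Brioschi, K is (det M1 - det M2) divided by (EG - F^2) squared.
M1 = [[-E_tt/2 + F_st - G_ss/2, E_s/2, F_s - E_t/2], [F_t - G_s/2, E, F], [G_t/2, F, G]] = [[0, -18, 6], [0, 10, -3], [0, -3, 2]]; det M1 = 0
M2 = [[0, E_t/2, G_s/2], [E_t/2, E, F], [G_s/2, F, G]] = [[0, 0, 0], [0, 10, -3], [0, -3, 2]]; det M2 = 0
det M1 - det M2 = 0; K = 0 / (11)^2 = 0

Answer: K = 0


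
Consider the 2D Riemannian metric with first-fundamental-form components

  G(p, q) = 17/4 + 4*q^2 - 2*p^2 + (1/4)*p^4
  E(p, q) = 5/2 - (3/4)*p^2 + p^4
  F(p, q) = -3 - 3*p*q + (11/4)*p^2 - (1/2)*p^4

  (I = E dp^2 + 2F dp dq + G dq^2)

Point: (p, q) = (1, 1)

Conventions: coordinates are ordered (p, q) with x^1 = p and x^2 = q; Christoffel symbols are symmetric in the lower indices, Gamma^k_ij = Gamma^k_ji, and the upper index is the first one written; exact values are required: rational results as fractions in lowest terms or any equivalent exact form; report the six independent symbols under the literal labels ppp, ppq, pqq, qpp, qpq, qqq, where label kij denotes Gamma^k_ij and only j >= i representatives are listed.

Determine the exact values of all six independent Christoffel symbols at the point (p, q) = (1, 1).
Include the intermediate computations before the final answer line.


E = 11/4, F = -15/4, G = 13/2 at the point
E_p = 5/2, E_q = 0, F_p = 1/2, F_q = -3, G_p = -3, G_q = 8
EG - F^2 = 61/16;  g^inv = (16/61) * [[13/2, 15/4], [15/4, 11/4]]
first-kind symbols [ij,l] = (1/2)(d_i g_jl + d_j g_il - d_l g_ij): [pp,p] = E_p/2 = 5/4, [pp,q] = F_p - E_q/2 = 1/2, [pq,p] = E_q/2 = 0, [pq,q] = G_p/2 = -3/2, [qq,p] = F_q - G_p/2 = -3/2, [qq,q] = G_q/2 = 4
Gamma^p_ij = (G*[ij,p] - F*[ij,q])/(EG - F^2), Gamma^q_ij = (E*[ij,q] - F*[ij,p])/(EG - F^2)

Answer: Gamma_ppp = 160/61, Gamma_ppq = -90/61, Gamma_pqq = 84/61, Gamma_qpp = 97/61, Gamma_qpq = -66/61, Gamma_qqq = 86/61


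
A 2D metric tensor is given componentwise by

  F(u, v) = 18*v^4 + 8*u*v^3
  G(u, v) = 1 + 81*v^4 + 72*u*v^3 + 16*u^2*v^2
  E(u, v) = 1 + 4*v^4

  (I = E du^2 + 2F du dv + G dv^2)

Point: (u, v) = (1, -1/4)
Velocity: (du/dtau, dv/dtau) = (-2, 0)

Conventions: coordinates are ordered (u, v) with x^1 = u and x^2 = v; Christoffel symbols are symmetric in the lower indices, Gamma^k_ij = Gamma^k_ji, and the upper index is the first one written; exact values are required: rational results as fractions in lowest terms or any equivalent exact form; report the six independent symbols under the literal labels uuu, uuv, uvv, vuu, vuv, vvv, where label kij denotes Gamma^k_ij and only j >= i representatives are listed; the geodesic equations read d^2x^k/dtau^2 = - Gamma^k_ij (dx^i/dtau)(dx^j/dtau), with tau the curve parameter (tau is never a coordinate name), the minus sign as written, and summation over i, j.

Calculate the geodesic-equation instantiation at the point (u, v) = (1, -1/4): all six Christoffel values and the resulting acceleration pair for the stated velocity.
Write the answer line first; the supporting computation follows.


Answer: Gamma_uuu = 0, Gamma_uuv = -32/309, Gamma_uvv = -16/309, Gamma_vuu = 0, Gamma_vuv = 112/309, Gamma_vvv = 56/309; accelerations (d^2u/dtau^2, d^2v/dtau^2) = (0, 0)

E = 65/64, F = -7/128, G = 305/256 at the point
E_u = 0, E_v = -1/4, F_u = -1/8, F_v = 3/8, G_u = 7/8, G_v = 7/16
EG - F^2 = 309/256;  g^inv = (256/309) * [[305/256, 7/128], [7/128, 65/64]]
first-kind symbols [ij,l] = (1/2)(d_i g_jl + d_j g_il - d_l g_ij): [uu,u] = E_u/2 = 0, [uu,v] = F_u - E_v/2 = 0, [uv,u] = E_v/2 = -1/8, [uv,v] = G_u/2 = 7/16, [vv,u] = F_v - G_u/2 = -1/16, [vv,v] = G_v/2 = 7/32
Gamma^u_ij = (G*[ij,u] - F*[ij,v])/(EG - F^2), Gamma^v_ij = (E*[ij,v] - F*[ij,u])/(EG - F^2)
Gamma_uuu = 0, Gamma_uuv = -32/309, Gamma_uvv = -16/309, Gamma_vuu = 0, Gamma_vuv = 112/309, Gamma_vvv = 56/309
d^2u/dtau^2 = -(Gamma_uuu*(-2)^2 + 2*Gamma_uuv*(-2)*(0) + Gamma_uvv*(0)^2) = 0
d^2v/dtau^2 = -(Gamma_vuu*(-2)^2 + 2*Gamma_vuv*(-2)*(0) + Gamma_vvv*(0)^2) = 0


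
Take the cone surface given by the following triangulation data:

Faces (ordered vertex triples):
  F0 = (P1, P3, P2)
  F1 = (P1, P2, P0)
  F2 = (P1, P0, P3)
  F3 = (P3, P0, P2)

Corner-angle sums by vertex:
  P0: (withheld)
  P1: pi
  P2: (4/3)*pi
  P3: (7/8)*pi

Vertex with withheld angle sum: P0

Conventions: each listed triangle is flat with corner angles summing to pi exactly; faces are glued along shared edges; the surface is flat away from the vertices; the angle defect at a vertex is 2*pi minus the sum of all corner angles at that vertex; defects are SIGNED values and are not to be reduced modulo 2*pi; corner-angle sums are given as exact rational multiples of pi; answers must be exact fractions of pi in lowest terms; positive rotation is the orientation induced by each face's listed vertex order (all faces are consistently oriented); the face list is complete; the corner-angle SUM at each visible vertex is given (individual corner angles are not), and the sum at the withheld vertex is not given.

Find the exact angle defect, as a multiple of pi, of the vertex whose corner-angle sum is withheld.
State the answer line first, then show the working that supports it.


Answer: defect(P0) = (29/24)*pi

V = 4, E = 6, F = 4; chi = V - E + F = 2
Gauss-Bonnet: total defect = 2*pi*chi = 4*pi; visible defects sum to (67/24)*pi


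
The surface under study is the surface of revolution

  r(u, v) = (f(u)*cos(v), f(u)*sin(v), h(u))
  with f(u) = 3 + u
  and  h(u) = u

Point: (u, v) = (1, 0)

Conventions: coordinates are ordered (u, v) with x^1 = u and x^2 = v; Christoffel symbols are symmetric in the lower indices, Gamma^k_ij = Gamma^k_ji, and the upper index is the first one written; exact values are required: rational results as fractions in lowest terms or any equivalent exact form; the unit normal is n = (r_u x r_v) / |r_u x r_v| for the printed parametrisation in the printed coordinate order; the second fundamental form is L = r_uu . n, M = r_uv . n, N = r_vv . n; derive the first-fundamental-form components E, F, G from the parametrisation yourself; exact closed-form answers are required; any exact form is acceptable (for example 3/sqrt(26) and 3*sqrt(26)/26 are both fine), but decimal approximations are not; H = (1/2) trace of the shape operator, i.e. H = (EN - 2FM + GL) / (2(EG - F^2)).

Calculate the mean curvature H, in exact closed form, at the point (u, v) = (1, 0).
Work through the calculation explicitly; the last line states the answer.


f = 4, f' = 1, f'' = 0, h' = 1, h'' = 0
E = 2, F = 0, G = 16; answer radicand W^2 = 2
unnormalised second-form numerators: l = 0, m = 0, n = 4; L = l/sqrt(2), and similarly M = m/sqrt(W^2), N = n/sqrt(W^2)
H = (E*n - 2*F*m + G*l) / (2*(EG - F^2)*sqrt(W^2)); E*n - 2*F*m + G*l = 8, EG - F^2 = 32, so H = (1/8)/sqrt(2)

Answer: H = sqrt(2)/16


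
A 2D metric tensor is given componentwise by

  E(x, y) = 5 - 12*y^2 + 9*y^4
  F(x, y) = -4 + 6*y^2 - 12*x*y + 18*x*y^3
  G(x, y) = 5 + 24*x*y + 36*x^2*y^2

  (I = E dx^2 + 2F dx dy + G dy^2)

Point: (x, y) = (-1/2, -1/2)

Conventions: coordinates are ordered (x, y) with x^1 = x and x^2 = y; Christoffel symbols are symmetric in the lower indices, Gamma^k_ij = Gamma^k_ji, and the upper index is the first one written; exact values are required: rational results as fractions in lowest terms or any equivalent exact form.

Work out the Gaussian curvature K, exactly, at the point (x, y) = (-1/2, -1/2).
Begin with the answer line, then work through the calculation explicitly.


Answer: K = -256/6241

E = 41/16, F = -35/8, G = 53/4, EG - F^2 = 237/16 at the point
E_x = 0, E_y = 15/2, F_x = 15/4, F_y = -27/4, G_x = -21, G_y = -21
E_yy = 3, F_xy = 3/2, G_xx = 18
Brioschi: K = (det M1 - det M2) / (EG - F^2)^2 with the standard first/second-derivative matrices M1, M2.
M1 = [[-E_yy/2 + F_xy - G_xx/2, E_x/2, F_x - E_y/2], [F_y - G_x/2, E, F], [G_y/2, F, G]] = [[-9, 0, 0], [15/4, 41/16, -35/8], [-21/2, -35/8, 53/4]]; det M1 = -2133/16
M2 = [[0, E_y/2, G_x/2], [E_y/2, E, F], [G_x/2, F, G]] = [[0, 15/4, -21/2], [15/4, 41/16, -35/8], [-21/2, -35/8, 53/4]]; det M2 = -1989/16
det M1 - det M2 = -9; K = -9 / (237/16)^2 = -256/6241


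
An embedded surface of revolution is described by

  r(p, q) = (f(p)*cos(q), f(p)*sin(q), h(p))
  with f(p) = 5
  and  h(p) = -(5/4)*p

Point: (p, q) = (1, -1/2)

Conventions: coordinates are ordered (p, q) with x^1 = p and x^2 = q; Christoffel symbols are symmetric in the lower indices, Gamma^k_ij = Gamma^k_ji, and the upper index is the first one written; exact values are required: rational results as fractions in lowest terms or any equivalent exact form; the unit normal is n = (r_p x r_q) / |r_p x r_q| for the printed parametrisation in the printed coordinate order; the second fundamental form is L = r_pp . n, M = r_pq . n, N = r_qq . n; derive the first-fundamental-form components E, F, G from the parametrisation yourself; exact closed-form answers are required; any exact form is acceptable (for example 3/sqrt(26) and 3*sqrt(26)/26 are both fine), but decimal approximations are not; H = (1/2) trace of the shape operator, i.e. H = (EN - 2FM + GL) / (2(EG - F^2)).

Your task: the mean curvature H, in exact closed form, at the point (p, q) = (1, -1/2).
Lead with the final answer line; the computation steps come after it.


Answer: H = -1/10

f = 5, f' = 0, f'' = 0, h' = -5/4, h'' = 0
E = 25/16, F = 0, G = 25; answer radicand W^2 = 25/16
unnormalised second-form numerators: l = 0, m = 0, n = -25/4; L = l/sqrt(25/16), and similarly M = m/sqrt(W^2), N = n/sqrt(W^2)
H = (E*n - 2*F*m + G*l) / (2*(EG - F^2)*sqrt(W^2)); E*n - 2*F*m + G*l = -625/64, EG - F^2 = 625/16, so H = (-1/8)/sqrt(25/16)


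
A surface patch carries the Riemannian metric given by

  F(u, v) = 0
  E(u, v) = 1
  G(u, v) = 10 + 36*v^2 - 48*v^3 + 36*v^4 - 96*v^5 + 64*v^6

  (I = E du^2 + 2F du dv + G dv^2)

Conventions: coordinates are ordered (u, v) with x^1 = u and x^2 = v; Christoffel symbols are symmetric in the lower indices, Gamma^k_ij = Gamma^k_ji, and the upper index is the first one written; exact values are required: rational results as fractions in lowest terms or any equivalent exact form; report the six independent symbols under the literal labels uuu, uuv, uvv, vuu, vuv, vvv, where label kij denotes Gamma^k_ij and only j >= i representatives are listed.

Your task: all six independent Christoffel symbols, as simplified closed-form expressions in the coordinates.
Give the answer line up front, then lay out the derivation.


Answer: Gamma_uuu = 0, Gamma_uuv = 0, Gamma_uvv = 0, Gamma_vuu = 0, Gamma_vuv = 0, Gamma_vvv = (96*v^5 - 120*v^4 + 36*v^3 - 36*v^2 + 18*v)/(32*v^6 - 48*v^5 + 18*v^4 - 24*v^3 + 18*v^2 + 5)

E = 1; F = 0; G = 10 + 36*v^2 - 48*v^3 + 36*v^4 - 96*v^5 + 64*v^6
Gamma^k_ij = (1/2) g^{kl} (d_i g_jl + d_j g_il - d_l g_ij), with g^inv = (1/(EG-F^2)) [[G, -F], [-F, E]]
first partials: E_u = 0, E_v = 0, F_u = 0, F_v = 0, G_u = 0, G_v = 72*v - 144*v^2 + 144*v^3 - 480*v^4 + 384*v^5
D = EG - F^2 = 10 + 36*v^2 - 48*v^3 + 36*v^4 - 96*v^5 + 64*v^6
expanded: Gamma^u_uu = (G E_u - 2F F_u + F E_v)/(2D), Gamma^u_uv = (G E_v - F G_u)/(2D), Gamma^u_vv = (2G F_v - G G_u - F G_v)/(2D), Gamma^v_uu = (2E F_u - E E_v - F E_u)/(2D), Gamma^v_uv = (E G_u - F E_v)/(2D), Gamma^v_vv = (E G_v - 2F F_v + F G_u)/(2D); substitute and cancel common factors


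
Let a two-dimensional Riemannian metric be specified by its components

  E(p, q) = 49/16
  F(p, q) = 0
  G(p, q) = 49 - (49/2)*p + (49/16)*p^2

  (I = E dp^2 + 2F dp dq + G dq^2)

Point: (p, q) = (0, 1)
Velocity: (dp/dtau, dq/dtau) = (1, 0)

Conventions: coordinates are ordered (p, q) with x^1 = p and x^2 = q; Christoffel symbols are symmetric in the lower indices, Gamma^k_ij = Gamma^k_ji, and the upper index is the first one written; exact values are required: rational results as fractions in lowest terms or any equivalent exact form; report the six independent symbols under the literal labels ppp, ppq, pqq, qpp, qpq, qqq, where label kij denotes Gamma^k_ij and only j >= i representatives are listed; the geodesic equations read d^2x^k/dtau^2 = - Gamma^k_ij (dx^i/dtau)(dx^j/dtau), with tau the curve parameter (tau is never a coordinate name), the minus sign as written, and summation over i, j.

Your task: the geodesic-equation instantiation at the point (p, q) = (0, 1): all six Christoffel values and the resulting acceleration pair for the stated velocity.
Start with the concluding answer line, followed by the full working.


Answer: Gamma_ppp = 0, Gamma_ppq = 0, Gamma_pqq = 4, Gamma_qpp = 0, Gamma_qpq = -1/4, Gamma_qqq = 0; accelerations (d^2p/dtau^2, d^2q/dtau^2) = (0, 0)

E = 49/16, F = 0, G = 49 at the point
E_p = 0, E_q = 0, F_p = 0, F_q = 0, G_p = -49/2, G_q = 0
EG - F^2 = 2401/16;  g^inv = (16/2401) * [[49, 0], [0, 49/16]]
first-kind symbols [ij,l] = (1/2)(d_i g_jl + d_j g_il - d_l g_ij): [pp,p] = E_p/2 = 0, [pp,q] = F_p - E_q/2 = 0, [pq,p] = E_q/2 = 0, [pq,q] = G_p/2 = -49/4, [qq,p] = F_q - G_p/2 = 49/4, [qq,q] = G_q/2 = 0
Gamma^p_ij = (G*[ij,p] - F*[ij,q])/(EG - F^2), Gamma^q_ij = (E*[ij,q] - F*[ij,p])/(EG - F^2)
Gamma_ppp = 0, Gamma_ppq = 0, Gamma_pqq = 4, Gamma_qpp = 0, Gamma_qpq = -1/4, Gamma_qqq = 0
d^2p/dtau^2 = -(Gamma_ppp*(1)^2 + 2*Gamma_ppq*(1)*(0) + Gamma_pqq*(0)^2) = 0
d^2q/dtau^2 = -(Gamma_qpp*(1)^2 + 2*Gamma_qpq*(1)*(0) + Gamma_qqq*(0)^2) = 0


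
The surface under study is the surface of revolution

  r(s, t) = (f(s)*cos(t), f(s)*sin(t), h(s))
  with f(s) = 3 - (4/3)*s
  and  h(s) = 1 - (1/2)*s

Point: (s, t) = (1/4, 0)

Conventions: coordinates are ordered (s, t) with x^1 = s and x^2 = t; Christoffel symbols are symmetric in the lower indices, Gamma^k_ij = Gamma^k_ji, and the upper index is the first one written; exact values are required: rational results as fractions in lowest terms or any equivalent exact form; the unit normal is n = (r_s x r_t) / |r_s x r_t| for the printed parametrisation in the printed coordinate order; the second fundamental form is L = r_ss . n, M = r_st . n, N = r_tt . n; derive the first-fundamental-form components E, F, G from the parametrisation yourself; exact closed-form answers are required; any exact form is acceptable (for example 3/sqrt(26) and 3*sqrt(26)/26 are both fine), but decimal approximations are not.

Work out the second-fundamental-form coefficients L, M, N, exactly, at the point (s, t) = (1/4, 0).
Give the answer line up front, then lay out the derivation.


Answer: L = 0, M = 0, N = -8*sqrt(73)/73

f = 8/3, f' = -4/3, f'' = 0, h' = -1/2, h'' = 0
E = 73/36, F = 0, G = 64/9; answer radicand W^2 = 73/36
unnormalised second-form numerators: l = 0, m = 0, n = -4/3; L = l/sqrt(73/36), and similarly M = m/sqrt(W^2), N = n/sqrt(W^2)


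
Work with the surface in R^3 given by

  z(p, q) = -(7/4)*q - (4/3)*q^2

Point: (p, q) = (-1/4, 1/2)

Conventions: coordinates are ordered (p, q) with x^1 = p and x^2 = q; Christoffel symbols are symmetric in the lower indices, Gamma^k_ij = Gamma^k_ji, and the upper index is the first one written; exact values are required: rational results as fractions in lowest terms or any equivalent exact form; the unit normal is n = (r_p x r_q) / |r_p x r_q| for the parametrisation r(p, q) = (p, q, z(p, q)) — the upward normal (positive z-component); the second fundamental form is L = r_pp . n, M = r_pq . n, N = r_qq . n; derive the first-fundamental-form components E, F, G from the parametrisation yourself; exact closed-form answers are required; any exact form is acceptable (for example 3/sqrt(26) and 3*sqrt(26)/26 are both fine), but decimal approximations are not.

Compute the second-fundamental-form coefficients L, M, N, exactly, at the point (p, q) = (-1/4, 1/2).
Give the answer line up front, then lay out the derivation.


Answer: L = 0, M = 0, N = -32*sqrt(1513)/1513

z_p = 0, z_q = -37/12, z_pp = 0, z_pq = 0, z_qq = -8/3
E = 1, F = 0, G = 1513/144; answer radicand W^2 = 1513/144
unnormalised second-form numerators: l = 0, m = 0, n = -8/3; L = l/sqrt(1513/144), and similarly M = m/sqrt(W^2), N = n/sqrt(W^2)


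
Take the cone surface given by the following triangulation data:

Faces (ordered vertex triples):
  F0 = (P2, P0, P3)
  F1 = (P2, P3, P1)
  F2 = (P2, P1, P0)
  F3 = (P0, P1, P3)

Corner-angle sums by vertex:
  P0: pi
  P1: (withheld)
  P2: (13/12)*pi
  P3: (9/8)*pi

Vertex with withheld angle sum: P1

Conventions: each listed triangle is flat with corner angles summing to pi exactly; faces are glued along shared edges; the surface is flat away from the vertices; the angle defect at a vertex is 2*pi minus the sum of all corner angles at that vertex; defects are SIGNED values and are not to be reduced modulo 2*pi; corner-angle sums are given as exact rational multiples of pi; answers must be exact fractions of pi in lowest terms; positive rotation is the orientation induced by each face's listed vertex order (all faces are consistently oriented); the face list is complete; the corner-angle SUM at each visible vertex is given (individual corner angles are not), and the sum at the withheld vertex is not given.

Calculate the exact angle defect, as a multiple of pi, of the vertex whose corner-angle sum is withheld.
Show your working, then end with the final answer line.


V = 4, E = 6, F = 4; chi = V - E + F = 2
Gauss-Bonnet: total defect = 2*pi*chi = 4*pi; visible defects sum to (67/24)*pi

Answer: defect(P1) = (29/24)*pi


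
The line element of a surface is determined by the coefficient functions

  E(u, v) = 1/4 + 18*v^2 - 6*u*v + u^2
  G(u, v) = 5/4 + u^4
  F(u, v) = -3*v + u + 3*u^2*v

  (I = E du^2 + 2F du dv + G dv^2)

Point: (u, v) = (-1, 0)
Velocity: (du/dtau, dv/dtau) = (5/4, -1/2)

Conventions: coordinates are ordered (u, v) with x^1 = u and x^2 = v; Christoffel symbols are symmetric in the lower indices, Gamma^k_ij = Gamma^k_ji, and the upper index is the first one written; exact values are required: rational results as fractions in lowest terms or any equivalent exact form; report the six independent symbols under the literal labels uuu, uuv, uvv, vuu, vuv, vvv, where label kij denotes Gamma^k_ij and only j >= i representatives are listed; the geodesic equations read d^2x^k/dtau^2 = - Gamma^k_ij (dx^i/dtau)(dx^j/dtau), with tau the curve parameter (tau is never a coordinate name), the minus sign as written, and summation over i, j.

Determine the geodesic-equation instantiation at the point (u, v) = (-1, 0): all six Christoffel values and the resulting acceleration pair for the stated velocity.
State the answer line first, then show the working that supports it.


Answer: Gamma_uuu = -68/29, Gamma_uuv = 76/29, Gamma_uvv = 72/29, Gamma_vuu = -56/29, Gamma_vuv = 8/29, Gamma_vvv = 32/29; accelerations (d^2u/dtau^2, d^2v/dtau^2) = (733/116, 179/58)

E = 5/4, F = -1, G = 9/4 at the point
E_u = -2, E_v = 6, F_u = 1, F_v = 0, G_u = -4, G_v = 0
EG - F^2 = 29/16;  g^inv = (16/29) * [[9/4, 1], [1, 5/4]]
first-kind symbols [ij,l] = (1/2)(d_i g_jl + d_j g_il - d_l g_ij): [uu,u] = E_u/2 = -1, [uu,v] = F_u - E_v/2 = -2, [uv,u] = E_v/2 = 3, [uv,v] = G_u/2 = -2, [vv,u] = F_v - G_u/2 = 2, [vv,v] = G_v/2 = 0
Gamma^u_ij = (G*[ij,u] - F*[ij,v])/(EG - F^2), Gamma^v_ij = (E*[ij,v] - F*[ij,u])/(EG - F^2)
Gamma_uuu = -68/29, Gamma_uuv = 76/29, Gamma_uvv = 72/29, Gamma_vuu = -56/29, Gamma_vuv = 8/29, Gamma_vvv = 32/29
d^2u/dtau^2 = -(Gamma_uuu*(5/4)^2 + 2*Gamma_uuv*(5/4)*(-1/2) + Gamma_uvv*(-1/2)^2) = 733/116
d^2v/dtau^2 = -(Gamma_vuu*(5/4)^2 + 2*Gamma_vuv*(5/4)*(-1/2) + Gamma_vvv*(-1/2)^2) = 179/58


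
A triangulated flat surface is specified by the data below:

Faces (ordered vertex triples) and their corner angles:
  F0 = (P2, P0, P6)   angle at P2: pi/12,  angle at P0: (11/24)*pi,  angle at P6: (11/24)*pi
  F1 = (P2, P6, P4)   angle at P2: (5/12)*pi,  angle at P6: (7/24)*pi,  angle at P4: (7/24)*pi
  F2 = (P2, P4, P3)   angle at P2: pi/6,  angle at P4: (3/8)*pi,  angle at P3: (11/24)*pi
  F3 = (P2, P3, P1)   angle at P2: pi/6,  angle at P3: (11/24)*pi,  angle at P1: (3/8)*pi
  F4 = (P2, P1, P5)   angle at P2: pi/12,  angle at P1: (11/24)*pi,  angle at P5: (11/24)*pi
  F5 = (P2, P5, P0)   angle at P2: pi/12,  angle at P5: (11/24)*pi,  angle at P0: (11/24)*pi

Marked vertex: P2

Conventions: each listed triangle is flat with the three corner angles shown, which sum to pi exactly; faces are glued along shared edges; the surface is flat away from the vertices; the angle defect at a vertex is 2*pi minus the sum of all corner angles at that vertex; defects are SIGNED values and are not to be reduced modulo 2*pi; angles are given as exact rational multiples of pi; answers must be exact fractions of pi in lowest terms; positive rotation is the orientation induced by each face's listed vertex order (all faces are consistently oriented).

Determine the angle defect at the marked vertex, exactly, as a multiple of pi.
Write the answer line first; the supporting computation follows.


Answer: defect(P2) = pi

Sum of corner angles at P2: pi
defect = 2*pi - pi


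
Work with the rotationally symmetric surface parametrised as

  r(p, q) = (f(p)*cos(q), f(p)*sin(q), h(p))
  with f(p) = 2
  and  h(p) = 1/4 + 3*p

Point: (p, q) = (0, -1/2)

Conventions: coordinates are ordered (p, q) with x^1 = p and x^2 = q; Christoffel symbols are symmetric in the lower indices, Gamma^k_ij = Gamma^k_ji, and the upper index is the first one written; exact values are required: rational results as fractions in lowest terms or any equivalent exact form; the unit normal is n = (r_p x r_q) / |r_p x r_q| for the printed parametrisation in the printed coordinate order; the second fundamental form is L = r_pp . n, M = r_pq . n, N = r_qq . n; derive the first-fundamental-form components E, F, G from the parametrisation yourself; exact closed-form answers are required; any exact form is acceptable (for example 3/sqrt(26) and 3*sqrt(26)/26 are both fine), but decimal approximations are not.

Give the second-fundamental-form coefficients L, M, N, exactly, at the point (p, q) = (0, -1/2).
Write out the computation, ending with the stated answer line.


f = 2, f' = 0, f'' = 0, h' = 3, h'' = 0
E = 9, F = 0, G = 4; answer radicand W^2 = 9
unnormalised second-form numerators: l = 0, m = 0, n = 6; L = l/sqrt(9), and similarly M = m/sqrt(W^2), N = n/sqrt(W^2)

Answer: L = 0, M = 0, N = 2


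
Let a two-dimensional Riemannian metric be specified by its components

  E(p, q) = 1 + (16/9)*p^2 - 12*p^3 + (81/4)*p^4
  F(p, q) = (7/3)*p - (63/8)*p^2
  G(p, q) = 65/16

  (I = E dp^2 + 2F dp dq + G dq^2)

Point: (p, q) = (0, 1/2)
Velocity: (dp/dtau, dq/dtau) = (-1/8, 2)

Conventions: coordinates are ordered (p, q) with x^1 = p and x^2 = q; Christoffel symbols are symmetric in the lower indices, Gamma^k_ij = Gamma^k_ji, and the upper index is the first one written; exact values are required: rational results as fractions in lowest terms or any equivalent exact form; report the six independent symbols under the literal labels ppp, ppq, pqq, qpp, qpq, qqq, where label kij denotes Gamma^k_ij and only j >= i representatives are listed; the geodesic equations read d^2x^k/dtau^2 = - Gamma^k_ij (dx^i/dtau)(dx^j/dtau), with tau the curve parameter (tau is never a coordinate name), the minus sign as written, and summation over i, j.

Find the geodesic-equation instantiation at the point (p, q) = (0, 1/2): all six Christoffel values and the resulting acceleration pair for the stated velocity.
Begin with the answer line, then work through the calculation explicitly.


Answer: Gamma_ppp = 0, Gamma_ppq = 0, Gamma_pqq = 0, Gamma_qpp = 112/195, Gamma_qpq = 0, Gamma_qqq = 0; accelerations (d^2p/dtau^2, d^2q/dtau^2) = (0, -7/780)

E = 1, F = 0, G = 65/16 at the point
E_p = 0, E_q = 0, F_p = 7/3, F_q = 0, G_p = 0, G_q = 0
EG - F^2 = 65/16;  g^inv = (16/65) * [[65/16, 0], [0, 1]]
first-kind symbols [ij,l] = (1/2)(d_i g_jl + d_j g_il - d_l g_ij): [pp,p] = E_p/2 = 0, [pp,q] = F_p - E_q/2 = 7/3, [pq,p] = E_q/2 = 0, [pq,q] = G_p/2 = 0, [qq,p] = F_q - G_p/2 = 0, [qq,q] = G_q/2 = 0
Gamma^p_ij = (G*[ij,p] - F*[ij,q])/(EG - F^2), Gamma^q_ij = (E*[ij,q] - F*[ij,p])/(EG - F^2)
Gamma_ppp = 0, Gamma_ppq = 0, Gamma_pqq = 0, Gamma_qpp = 112/195, Gamma_qpq = 0, Gamma_qqq = 0
d^2p/dtau^2 = -(Gamma_ppp*(-1/8)^2 + 2*Gamma_ppq*(-1/8)*(2) + Gamma_pqq*(2)^2) = 0
d^2q/dtau^2 = -(Gamma_qpp*(-1/8)^2 + 2*Gamma_qpq*(-1/8)*(2) + Gamma_qqq*(2)^2) = -7/780


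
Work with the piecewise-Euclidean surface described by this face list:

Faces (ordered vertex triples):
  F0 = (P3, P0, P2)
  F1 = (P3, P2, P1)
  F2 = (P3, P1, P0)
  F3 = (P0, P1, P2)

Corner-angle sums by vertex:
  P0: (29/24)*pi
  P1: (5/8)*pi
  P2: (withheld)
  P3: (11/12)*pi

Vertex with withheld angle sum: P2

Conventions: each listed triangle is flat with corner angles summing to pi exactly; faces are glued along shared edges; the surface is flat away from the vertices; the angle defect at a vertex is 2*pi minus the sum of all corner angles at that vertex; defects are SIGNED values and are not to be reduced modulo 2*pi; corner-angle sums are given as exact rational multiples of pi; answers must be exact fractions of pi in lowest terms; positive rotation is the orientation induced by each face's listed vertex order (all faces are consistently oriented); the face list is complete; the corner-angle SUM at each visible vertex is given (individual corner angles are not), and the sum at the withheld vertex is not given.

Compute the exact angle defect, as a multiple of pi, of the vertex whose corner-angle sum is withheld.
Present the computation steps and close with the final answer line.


V = 4, E = 6, F = 4; chi = V - E + F = 2
Gauss-Bonnet: total defect = 2*pi*chi = 4*pi; visible defects sum to (13/4)*pi

Answer: defect(P2) = (3/4)*pi


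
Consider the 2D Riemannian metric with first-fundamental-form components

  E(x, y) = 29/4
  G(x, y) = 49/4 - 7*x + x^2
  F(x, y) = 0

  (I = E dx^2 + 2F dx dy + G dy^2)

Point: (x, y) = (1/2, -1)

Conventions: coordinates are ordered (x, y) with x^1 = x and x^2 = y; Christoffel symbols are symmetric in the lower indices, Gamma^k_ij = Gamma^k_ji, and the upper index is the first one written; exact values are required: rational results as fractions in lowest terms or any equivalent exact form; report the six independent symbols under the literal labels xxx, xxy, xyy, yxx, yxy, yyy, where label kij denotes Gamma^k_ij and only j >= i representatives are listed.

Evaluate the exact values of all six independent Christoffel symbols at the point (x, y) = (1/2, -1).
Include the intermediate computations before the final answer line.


E = 29/4, F = 0, G = 9 at the point
E_x = 0, E_y = 0, F_x = 0, F_y = 0, G_x = -6, G_y = 0
EG - F^2 = 261/4;  g^inv = (4/261) * [[9, 0], [0, 29/4]]
first-kind symbols [ij,l] = (1/2)(d_i g_jl + d_j g_il - d_l g_ij): [xx,x] = E_x/2 = 0, [xx,y] = F_x - E_y/2 = 0, [xy,x] = E_y/2 = 0, [xy,y] = G_x/2 = -3, [yy,x] = F_y - G_x/2 = 3, [yy,y] = G_y/2 = 0
Gamma^x_ij = (G*[ij,x] - F*[ij,y])/(EG - F^2), Gamma^y_ij = (E*[ij,y] - F*[ij,x])/(EG - F^2)

Answer: Gamma_xxx = 0, Gamma_xxy = 0, Gamma_xyy = 12/29, Gamma_yxx = 0, Gamma_yxy = -1/3, Gamma_yyy = 0


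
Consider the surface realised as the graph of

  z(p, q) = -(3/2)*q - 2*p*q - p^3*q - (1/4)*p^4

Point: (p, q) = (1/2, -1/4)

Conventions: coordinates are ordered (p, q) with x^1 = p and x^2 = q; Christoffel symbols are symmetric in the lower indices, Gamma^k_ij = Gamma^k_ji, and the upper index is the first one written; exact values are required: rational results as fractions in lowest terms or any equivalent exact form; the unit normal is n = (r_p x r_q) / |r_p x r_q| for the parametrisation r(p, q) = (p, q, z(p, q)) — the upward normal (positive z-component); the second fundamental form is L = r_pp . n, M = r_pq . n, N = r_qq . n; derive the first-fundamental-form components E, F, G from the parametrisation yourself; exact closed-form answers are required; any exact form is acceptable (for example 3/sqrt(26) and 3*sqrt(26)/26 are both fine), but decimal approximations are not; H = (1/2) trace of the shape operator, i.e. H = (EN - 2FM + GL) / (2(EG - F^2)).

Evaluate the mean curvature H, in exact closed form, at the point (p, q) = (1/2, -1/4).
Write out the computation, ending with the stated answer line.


z_p = 9/16, z_q = -21/8, z_pp = 0, z_pq = -11/4, z_qq = 0
E = 337/256, F = -189/128, G = 505/64; answer radicand W^2 = 2101/256
unnormalised second-form numerators: l = 0, m = -11/4, n = 0; L = l/sqrt(2101/256), and similarly M = m/sqrt(W^2), N = n/sqrt(W^2)
H = (E*n - 2*F*m + G*l) / (2*(EG - F^2)*sqrt(W^2)); E*n - 2*F*m + G*l = -2079/256, EG - F^2 = 2101/256, so H = (-189/382)/sqrt(2101/256)

Answer: H = -1512*sqrt(2101)/401291


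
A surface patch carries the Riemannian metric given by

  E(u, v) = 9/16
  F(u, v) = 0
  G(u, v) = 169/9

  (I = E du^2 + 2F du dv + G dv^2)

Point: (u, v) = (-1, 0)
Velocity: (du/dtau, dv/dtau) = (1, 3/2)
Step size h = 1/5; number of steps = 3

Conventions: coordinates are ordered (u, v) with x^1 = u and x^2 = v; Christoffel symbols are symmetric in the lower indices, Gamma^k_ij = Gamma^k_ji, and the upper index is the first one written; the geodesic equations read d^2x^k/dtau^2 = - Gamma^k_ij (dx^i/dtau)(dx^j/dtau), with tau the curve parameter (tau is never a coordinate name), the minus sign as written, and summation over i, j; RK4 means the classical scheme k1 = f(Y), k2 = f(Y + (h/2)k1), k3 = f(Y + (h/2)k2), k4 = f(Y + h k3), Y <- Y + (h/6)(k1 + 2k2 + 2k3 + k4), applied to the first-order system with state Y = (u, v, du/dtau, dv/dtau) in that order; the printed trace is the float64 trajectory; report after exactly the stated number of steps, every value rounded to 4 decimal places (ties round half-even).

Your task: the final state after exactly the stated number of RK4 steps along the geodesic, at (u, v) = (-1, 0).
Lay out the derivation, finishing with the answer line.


f(Y) = (du/dtau, dv/dtau, -Gamma^u_ij Y'^i Y'^j, -Gamma^v_ij Y'^i Y'^j) with the Gammas evaluated at the stage position; h = 0.200000; intermediate values shown to 6 dp
step 0: u = -1.0000, v = 0.0000, du/dtau = 1.0000, dv/dtau = 1.5000
step 1:
  k1: at (u, v) = (-1.000000, 0.000000), (du/dtau, dv/dtau) = (1.000000, 1.500000); Gamma_uuu = 0.000000, Gamma_uuv = 0.000000, Gamma_uvv = 0.000000, Gamma_vuu = 0.000000, Gamma_vuv = 0.000000, Gamma_vvv = 0.000000; k1 = (1.000000, 1.500000, 0.000000, 0.000000)
  k2: at (u, v) = (-0.900000, 0.150000), (du/dtau, dv/dtau) = (1.000000, 1.500000); Gamma_uuu = 0.000000, Gamma_uuv = 0.000000, Gamma_uvv = 0.000000, Gamma_vuu = 0.000000, Gamma_vuv = 0.000000, Gamma_vvv = 0.000000; k2 = (1.000000, 1.500000, 0.000000, 0.000000)
  k3: at (u, v) = (-0.900000, 0.150000), (du/dtau, dv/dtau) = (1.000000, 1.500000); Gamma_uuu = 0.000000, Gamma_uuv = 0.000000, Gamma_uvv = 0.000000, Gamma_vuu = 0.000000, Gamma_vuv = 0.000000, Gamma_vvv = 0.000000; k3 = (1.000000, 1.500000, 0.000000, 0.000000)
  k4: at (u, v) = (-0.800000, 0.300000), (du/dtau, dv/dtau) = (1.000000, 1.500000); Gamma_uuu = 0.000000, Gamma_uuv = 0.000000, Gamma_uvv = 0.000000, Gamma_vuu = 0.000000, Gamma_vuv = 0.000000, Gamma_vvv = 0.000000; k4 = (1.000000, 1.500000, 0.000000, 0.000000)
  Y <- Y + (h/6)(k1 + 2k2 + 2k3 + k4): u = -0.8000, v = 0.3000, du/dtau = 1.0000, dv/dtau = 1.5000
step 2:
  k1: at (u, v) = (-0.800000, 0.300000), (du/dtau, dv/dtau) = (1.000000, 1.500000); Gamma_uuu = 0.000000, Gamma_uuv = 0.000000, Gamma_uvv = 0.000000, Gamma_vuu = 0.000000, Gamma_vuv = 0.000000, Gamma_vvv = 0.000000; k1 = (1.000000, 1.500000, 0.000000, 0.000000)
  k2: at (u, v) = (-0.700000, 0.450000), (du/dtau, dv/dtau) = (1.000000, 1.500000); Gamma_uuu = 0.000000, Gamma_uuv = 0.000000, Gamma_uvv = 0.000000, Gamma_vuu = 0.000000, Gamma_vuv = 0.000000, Gamma_vvv = 0.000000; k2 = (1.000000, 1.500000, 0.000000, 0.000000)
  k3: at (u, v) = (-0.700000, 0.450000), (du/dtau, dv/dtau) = (1.000000, 1.500000); Gamma_uuu = 0.000000, Gamma_uuv = 0.000000, Gamma_uvv = 0.000000, Gamma_vuu = 0.000000, Gamma_vuv = 0.000000, Gamma_vvv = 0.000000; k3 = (1.000000, 1.500000, 0.000000, 0.000000)
  k4: at (u, v) = (-0.600000, 0.600000), (du/dtau, dv/dtau) = (1.000000, 1.500000); Gamma_uuu = 0.000000, Gamma_uuv = 0.000000, Gamma_uvv = 0.000000, Gamma_vuu = 0.000000, Gamma_vuv = 0.000000, Gamma_vvv = 0.000000; k4 = (1.000000, 1.500000, 0.000000, 0.000000)
  Y <- Y + (h/6)(k1 + 2k2 + 2k3 + k4): u = -0.6000, v = 0.6000, du/dtau = 1.0000, dv/dtau = 1.5000
step 3:
  k1: at (u, v) = (-0.600000, 0.600000), (du/dtau, dv/dtau) = (1.000000, 1.500000); Gamma_uuu = 0.000000, Gamma_uuv = 0.000000, Gamma_uvv = 0.000000, Gamma_vuu = 0.000000, Gamma_vuv = 0.000000, Gamma_vvv = 0.000000; k1 = (1.000000, 1.500000, 0.000000, 0.000000)
  k2: at (u, v) = (-0.500000, 0.750000), (du/dtau, dv/dtau) = (1.000000, 1.500000); Gamma_uuu = 0.000000, Gamma_uuv = 0.000000, Gamma_uvv = 0.000000, Gamma_vuu = 0.000000, Gamma_vuv = 0.000000, Gamma_vvv = 0.000000; k2 = (1.000000, 1.500000, 0.000000, 0.000000)
  k3: at (u, v) = (-0.500000, 0.750000), (du/dtau, dv/dtau) = (1.000000, 1.500000); Gamma_uuu = 0.000000, Gamma_uuv = 0.000000, Gamma_uvv = 0.000000, Gamma_vuu = 0.000000, Gamma_vuv = 0.000000, Gamma_vvv = 0.000000; k3 = (1.000000, 1.500000, 0.000000, 0.000000)
  k4: at (u, v) = (-0.400000, 0.900000), (du/dtau, dv/dtau) = (1.000000, 1.500000); Gamma_uuu = 0.000000, Gamma_uuv = 0.000000, Gamma_uvv = 0.000000, Gamma_vuu = 0.000000, Gamma_vuv = 0.000000, Gamma_vvv = 0.000000; k4 = (1.000000, 1.500000, 0.000000, 0.000000)
  Y <- Y + (h/6)(k1 + 2k2 + 2k3 + k4): u = -0.4000, v = 0.9000, du/dtau = 1.0000, dv/dtau = 1.5000

Answer: u = -0.4000, v = 0.9000, du/dtau = 1.0000, dv/dtau = 1.5000


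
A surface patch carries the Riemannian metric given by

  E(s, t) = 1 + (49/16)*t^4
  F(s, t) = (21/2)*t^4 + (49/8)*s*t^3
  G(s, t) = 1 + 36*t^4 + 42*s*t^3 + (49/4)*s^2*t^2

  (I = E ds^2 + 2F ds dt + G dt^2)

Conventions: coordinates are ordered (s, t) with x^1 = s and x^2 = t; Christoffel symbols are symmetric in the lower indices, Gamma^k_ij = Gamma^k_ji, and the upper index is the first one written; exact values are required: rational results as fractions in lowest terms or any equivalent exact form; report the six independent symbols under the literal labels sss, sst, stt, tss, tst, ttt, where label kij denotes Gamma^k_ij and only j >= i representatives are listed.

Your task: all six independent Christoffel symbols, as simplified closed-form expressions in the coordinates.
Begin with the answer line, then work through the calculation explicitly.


Answer: Gamma_sss = 0, Gamma_sst = 98*t^3/(196*s^2*t^2 + 672*s*t^3 + 625*t^4 + 16), Gamma_stt = (98*s*t^2 + 336*t^3)/(196*s^2*t^2 + 672*s*t^3 + 625*t^4 + 16), Gamma_tss = 0, Gamma_tst = (196*s*t^2 + 336*t^3)/(196*s^2*t^2 + 672*s*t^3 + 625*t^4 + 16), Gamma_ttt = (196*s^2*t + 1008*s*t^2 + 1152*t^3)/(196*s^2*t^2 + 672*s*t^3 + 625*t^4 + 16)

E = 1 + (49/16)*t^4; F = (21/2)*t^4 + (49/8)*s*t^3; G = 1 + 36*t^4 + 42*s*t^3 + (49/4)*s^2*t^2
Gamma^k_ij = (1/2) g^{kl} (d_i g_jl + d_j g_il - d_l g_ij), with g^inv = (1/(EG-F^2)) [[G, -F], [-F, E]]
first partials: E_s = 0, E_t = (49/4)*t^3, F_s = (49/8)*t^3, F_t = 42*t^3 + (147/8)*s*t^2, G_s = 42*t^3 + (49/2)*s*t^2, G_t = 144*t^3 + 126*s*t^2 + (49/2)*s^2*t
D = EG - F^2 = 1 + (625/16)*t^4 + 42*s*t^3 + (49/4)*s^2*t^2
expanded: Gamma^s_ss = (G E_s - 2F F_s + F E_t)/(2D), Gamma^s_st = (G E_t - F G_s)/(2D), Gamma^s_tt = (2G F_t - G G_s - F G_t)/(2D), Gamma^t_ss = (2E F_s - E E_t - F E_s)/(2D), Gamma^t_st = (E G_s - F E_t)/(2D), Gamma^t_tt = (E G_t - 2F F_t + F G_s)/(2D); substitute and cancel common factors


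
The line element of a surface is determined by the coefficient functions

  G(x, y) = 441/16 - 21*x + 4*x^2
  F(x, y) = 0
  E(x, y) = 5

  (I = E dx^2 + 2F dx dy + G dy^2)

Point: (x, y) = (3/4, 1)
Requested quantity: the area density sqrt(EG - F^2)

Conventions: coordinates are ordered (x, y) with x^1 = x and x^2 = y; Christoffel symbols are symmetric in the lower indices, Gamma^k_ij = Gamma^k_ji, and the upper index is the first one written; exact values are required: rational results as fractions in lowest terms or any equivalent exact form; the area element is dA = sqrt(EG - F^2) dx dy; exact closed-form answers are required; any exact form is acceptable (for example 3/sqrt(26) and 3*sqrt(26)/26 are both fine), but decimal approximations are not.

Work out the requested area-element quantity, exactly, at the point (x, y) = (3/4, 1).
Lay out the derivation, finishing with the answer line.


E = 5, F = 0, G = 225/16; EG - F^2 = 1125/16

Answer: sqrt(EG - F^2) = 15*sqrt(5)/4


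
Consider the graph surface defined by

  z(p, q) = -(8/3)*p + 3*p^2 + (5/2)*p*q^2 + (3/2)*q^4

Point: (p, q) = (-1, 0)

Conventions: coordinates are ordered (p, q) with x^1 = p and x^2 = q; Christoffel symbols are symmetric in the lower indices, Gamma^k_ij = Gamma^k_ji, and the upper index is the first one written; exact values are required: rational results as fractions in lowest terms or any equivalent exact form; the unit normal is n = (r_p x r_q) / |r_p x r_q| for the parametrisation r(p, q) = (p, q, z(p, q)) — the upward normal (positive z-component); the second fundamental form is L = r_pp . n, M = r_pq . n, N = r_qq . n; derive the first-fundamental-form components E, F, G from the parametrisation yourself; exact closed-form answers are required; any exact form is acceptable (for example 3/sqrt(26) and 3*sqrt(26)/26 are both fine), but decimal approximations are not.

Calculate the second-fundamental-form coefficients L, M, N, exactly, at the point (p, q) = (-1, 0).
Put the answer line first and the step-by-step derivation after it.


Answer: L = 18*sqrt(685)/685, M = 0, N = -3*sqrt(685)/137

z_p = -26/3, z_q = 0, z_pp = 6, z_pq = 0, z_qq = -5
E = 685/9, F = 0, G = 1; answer radicand W^2 = 685/9
unnormalised second-form numerators: l = 6, m = 0, n = -5; L = l/sqrt(685/9), and similarly M = m/sqrt(W^2), N = n/sqrt(W^2)


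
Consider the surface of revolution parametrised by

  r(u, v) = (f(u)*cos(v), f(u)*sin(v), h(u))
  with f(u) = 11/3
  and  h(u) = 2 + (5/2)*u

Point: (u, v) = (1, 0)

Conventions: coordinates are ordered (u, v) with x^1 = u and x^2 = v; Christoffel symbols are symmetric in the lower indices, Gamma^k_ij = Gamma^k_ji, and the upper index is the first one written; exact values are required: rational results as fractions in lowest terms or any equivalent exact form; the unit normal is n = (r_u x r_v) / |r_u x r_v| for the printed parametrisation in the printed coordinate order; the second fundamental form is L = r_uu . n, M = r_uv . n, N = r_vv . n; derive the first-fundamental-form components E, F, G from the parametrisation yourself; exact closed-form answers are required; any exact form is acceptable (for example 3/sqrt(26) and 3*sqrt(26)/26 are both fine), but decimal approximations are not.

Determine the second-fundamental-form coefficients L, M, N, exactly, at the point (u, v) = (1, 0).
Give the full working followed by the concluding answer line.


f = 11/3, f' = 0, f'' = 0, h' = 5/2, h'' = 0
E = 25/4, F = 0, G = 121/9; answer radicand W^2 = 25/4
unnormalised second-form numerators: l = 0, m = 0, n = 55/6; L = l/sqrt(25/4), and similarly M = m/sqrt(W^2), N = n/sqrt(W^2)

Answer: L = 0, M = 0, N = 11/3


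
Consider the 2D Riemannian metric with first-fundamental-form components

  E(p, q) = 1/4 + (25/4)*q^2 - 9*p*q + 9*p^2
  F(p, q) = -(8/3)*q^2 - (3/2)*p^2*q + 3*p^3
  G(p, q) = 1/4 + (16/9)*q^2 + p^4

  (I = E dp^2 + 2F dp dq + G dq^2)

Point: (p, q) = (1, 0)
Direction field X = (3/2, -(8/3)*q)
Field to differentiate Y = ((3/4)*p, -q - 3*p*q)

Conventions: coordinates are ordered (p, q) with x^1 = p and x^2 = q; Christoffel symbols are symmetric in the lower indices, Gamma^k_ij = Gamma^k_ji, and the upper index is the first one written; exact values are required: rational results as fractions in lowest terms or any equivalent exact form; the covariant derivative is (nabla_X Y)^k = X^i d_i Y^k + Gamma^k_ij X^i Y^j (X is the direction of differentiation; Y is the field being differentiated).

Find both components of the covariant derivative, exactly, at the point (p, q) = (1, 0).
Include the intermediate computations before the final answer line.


E = 37/4, F = 3, G = 5/4 at the point
E_p = 18, E_q = -9, F_p = 9, F_q = -3/2, G_p = 4, G_q = 0
EG - F^2 = 41/16;  g^inv = (16/41) * [[5/4, -3], [-3, 37/4]]
first-kind symbols [ij,l] = (1/2)(d_i g_jl + d_j g_il - d_l g_ij): [pp,p] = E_p/2 = 9, [pp,q] = F_p - E_q/2 = 27/2, [pq,p] = E_q/2 = -9/2, [pq,q] = G_p/2 = 2, [qq,p] = F_q - G_p/2 = -7/2, [qq,q] = G_q/2 = 0
Gamma^p_ij = (G*[ij,p] - F*[ij,q])/(EG - F^2), Gamma^q_ij = (E*[ij,q] - F*[ij,p])/(EG - F^2)
Gamma_ppp = -468/41, Gamma_ppq = -186/41, Gamma_pqq = -70/41, Gamma_qpp = 1566/41, Gamma_qpq = 512/41, Gamma_qqq = 168/41
X = (3/2, 0), Y = (3/4, 0) at the point

Answer: (nabla_X Y)^p = -3843/328, (nabla_X Y)^q = 7047/164
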